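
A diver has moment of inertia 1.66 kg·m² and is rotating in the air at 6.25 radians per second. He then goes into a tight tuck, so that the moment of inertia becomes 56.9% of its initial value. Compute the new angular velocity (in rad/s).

Angular momentum about the spin axis is conserved since the torque about it is zero.
I₂ = 0.569 × 1.66 = 0.9445 kg·m².
ω₂ = I₁ω₁ / I₂ = (1.660)(6.25 rad/s) / (0.9445) = 10.98 rad/s.

ω₂ ≈ 11.0 rad/s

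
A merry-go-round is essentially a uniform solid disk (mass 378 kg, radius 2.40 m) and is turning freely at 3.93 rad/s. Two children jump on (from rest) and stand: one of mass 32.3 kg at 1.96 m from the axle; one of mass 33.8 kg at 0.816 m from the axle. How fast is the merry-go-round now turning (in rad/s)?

ω_f ≈ 3.46 rad/s

The added mass arrives with no angular momentum about the axle, and any external torque about the axle is negligible, so the system's angular momentum is conserved.
I_p = ½(378)(2.40)² = 1089 kg·m².
Added inertia Σmr² = (32.3)(1.96)² + (33.8)(0.816)² = 146.6 kg·m²; I_f = 1089 + 146.6 = 1235 kg·m².
ω_f = I_p ω_i / I_f = (1089)(3.93) / 1235 = 3.464 rad/s.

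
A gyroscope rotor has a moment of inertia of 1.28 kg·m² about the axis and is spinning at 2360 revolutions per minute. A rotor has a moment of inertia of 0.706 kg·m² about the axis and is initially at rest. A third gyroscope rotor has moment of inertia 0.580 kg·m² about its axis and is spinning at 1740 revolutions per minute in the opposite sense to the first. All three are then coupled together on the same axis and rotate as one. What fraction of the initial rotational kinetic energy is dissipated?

No external torque acts about the common axis, so total angular momentum is conserved.
Taking A's sense as positive: L = (1.280)(2360) − (0.5800)(1740) = 2012 kg·m²·rpm.
Combined I = 1.280 + 0.7060 + 0.5800 = 2.566 kg·m².
ω_f = L / I = 2012 / 2.566 = 783.9 rpm.
KE_i = ½ΣIω² = 48720 J; KE_f = ½(2.566)(82.09)² = 8647 J.
Fraction dissipated = (KE_i − KE_f)/KE_i = 0.8225.

fraction ≈ 0.823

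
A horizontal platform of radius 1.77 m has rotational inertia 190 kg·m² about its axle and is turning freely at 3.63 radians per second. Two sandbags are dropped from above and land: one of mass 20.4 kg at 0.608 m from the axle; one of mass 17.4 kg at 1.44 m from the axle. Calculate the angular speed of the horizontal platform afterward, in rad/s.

The added mass arrives with no angular momentum about the axle, and any external torque about the axle is negligible, so the system's angular momentum is conserved.
Added inertia Σmr² = (20.4)(0.608)² + (17.4)(1.44)² = 43.62 kg·m²; I_f = 190.0 + 43.62 = 233.6 kg·m².
ω_f = I_p ω_i / I_f = (190.0)(3.63) / 233.6 = 2.952 rad/s.

ω_f ≈ 2.95 rad/s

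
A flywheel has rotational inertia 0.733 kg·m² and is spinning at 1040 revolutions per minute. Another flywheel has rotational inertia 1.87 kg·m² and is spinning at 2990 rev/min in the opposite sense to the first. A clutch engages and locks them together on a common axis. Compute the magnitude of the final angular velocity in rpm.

|ω_f| ≈ 1860 rpm

The coupling torques are internal; angular momentum about the shared axis is conserved.
Taking A's sense as positive: L = (0.7330)(1040) − (1.870)(2990) = -4829 kg·m²·rpm.
Combined I = 0.7330 + 1.870 = 2.603 kg·m².
ω_f = L / I = -4829 / 2.603 = -1855 rpm.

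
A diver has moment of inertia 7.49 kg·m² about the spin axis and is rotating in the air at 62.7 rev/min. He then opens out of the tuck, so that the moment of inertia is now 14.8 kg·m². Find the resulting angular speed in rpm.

Angular momentum about the spin axis is conserved since the torque about it is zero.
ω₂ = I₁ω₁ / I₂ = (7.490)(62.7 rpm) / (14.80) = 31.73 rpm.

ω₂ ≈ 31.7 rpm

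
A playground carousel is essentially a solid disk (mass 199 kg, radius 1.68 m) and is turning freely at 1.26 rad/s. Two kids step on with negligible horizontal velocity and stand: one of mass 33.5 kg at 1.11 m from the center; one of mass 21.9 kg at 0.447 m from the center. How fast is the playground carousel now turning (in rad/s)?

ω_f ≈ 1.08 rad/s

The added mass arrives with no angular momentum about the center, and any external torque about the center is negligible, so the system's angular momentum is conserved.
I_p = ½(199)(1.68)² = 280.8 kg·m².
Added inertia Σmr² = (33.5)(1.11)² + (21.9)(0.447)² = 45.65 kg·m²; I_f = 280.8 + 45.65 = 326.5 kg·m².
ω_f = I_p ω_i / I_f = (280.8)(1.26) / 326.5 = 1.084 rad/s.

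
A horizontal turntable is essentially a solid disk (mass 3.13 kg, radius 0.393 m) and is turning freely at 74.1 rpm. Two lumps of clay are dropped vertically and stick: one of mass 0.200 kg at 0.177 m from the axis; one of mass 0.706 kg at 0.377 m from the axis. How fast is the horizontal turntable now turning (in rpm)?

ω_f ≈ 51.4 rpm

No external torque acts about the axis; L_before = L_after.
I_p = ½(3.13)(0.393)² = 0.2417 kg·m².
Added inertia Σmr² = (0.200)(0.177)² + (0.706)(0.377)² = 0.1066 kg·m²; I_f = 0.2417 + 0.1066 = 0.3483 kg·m².
ω_f = I_p ω_i / I_f = (0.2417)(74.1) / 0.3483 = 51.42 rpm.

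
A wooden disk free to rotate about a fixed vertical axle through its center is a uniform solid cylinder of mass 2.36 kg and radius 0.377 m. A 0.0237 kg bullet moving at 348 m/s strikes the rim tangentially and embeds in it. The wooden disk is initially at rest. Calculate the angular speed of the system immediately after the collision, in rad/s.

|ω_f| ≈ 18.2 rad/s

About the axle the impulsive forces during the collision are internal, so angular momentum about that axis is conserved.
I_p = ½(2.36)(0.377)² = 0.1677 kg·m². Taking the sense of the bullet's angular momentum as positive, L_{bullet} = m v R = (0.0237)(348)(0.377) = 3.109 kg·m²/s.
L_i = 0 + 3.109 = 3.109 kg·m²/s.
After sticking, I_f = I_p + m R² = 0.1677 + (0.0237)(0.377)² = 0.1711 kg·m².
ω_f = L_i / I_f = 3.109 / 0.1711 = 18.17 rad/s.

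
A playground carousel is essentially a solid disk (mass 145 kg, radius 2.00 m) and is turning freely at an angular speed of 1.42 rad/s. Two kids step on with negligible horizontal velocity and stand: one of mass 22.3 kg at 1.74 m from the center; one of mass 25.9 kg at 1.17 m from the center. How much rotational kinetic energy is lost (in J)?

No external torque acts about the center; L_before = L_after.
I_p = ½(145)(2.00)² = 290.0 kg·m².
Added inertia Σmr² = (22.3)(1.74)² + (25.9)(1.17)² = 103.0 kg·m²; I_f = 290.0 + 103.0 = 393.0 kg·m².
ω_f = I_p ω_i / I_f = (290.0)(1.42) / 393.0 = 1.048 rad/s.
KE_i = ½(290.0)(1.420 rad/s)² = 292.4 J; KE_f = ½(393.0)(1.048)² = 215.8 J.

energy lost ≈ 76.6 J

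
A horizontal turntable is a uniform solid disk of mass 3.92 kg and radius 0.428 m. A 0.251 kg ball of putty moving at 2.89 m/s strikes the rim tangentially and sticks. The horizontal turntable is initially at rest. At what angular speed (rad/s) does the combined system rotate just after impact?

About the axle the impulsive forces during the collision are internal, so angular momentum about that axis is conserved.
I_p = ½(3.92)(0.428)² = 0.3590 kg·m². Taking the sense of the ball of putty's angular momentum as positive, L_{ball} = m v R = (0.251)(2.89)(0.428) = 0.3105 kg·m²/s.
L_i = 0 + 0.3105 = 0.3105 kg·m²/s.
After sticking, I_f = I_p + m R² = 0.3590 + (0.251)(0.428)² = 0.4050 kg·m².
ω_f = L_i / I_f = 0.3105 / 0.4050 = 0.7665 rad/s.

|ω_f| ≈ 0.767 rad/s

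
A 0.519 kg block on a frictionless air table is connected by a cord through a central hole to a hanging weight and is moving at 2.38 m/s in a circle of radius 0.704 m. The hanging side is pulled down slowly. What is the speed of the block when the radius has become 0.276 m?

The only horizontal force on the mass is along the cord (radial), so it exerts no torque about the hole and angular momentum m v r is conserved.
v₂ = v₁ r₁ / r₂ = (2.38)(0.704) / (0.276) = 6.071 m/s.

v₂ ≈ 6.07 m/s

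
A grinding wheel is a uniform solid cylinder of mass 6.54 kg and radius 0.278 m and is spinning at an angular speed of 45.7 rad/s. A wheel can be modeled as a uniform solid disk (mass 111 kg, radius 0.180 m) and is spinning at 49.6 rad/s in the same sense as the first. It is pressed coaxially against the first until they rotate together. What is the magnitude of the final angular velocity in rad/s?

No external torque acts about the common axis, so total angular momentum is conserved.
Moments of inertia: I_A = ½(6.54)(0.278)² = 0.2527 kg·m²; I_B = ½(111)(0.180)² = 1.798 kg·m².
Taking A's sense as positive: L = (0.2527)(45.7) + (1.798)(49.6) = 100.7 kg·m²·rad/s.
Combined I = 0.2527 + 1.798 = 2.051 kg·m².
ω_f = L / I = 100.7 / 2.051 = 49.12 rad/s.

|ω_f| ≈ 49.1 rad/s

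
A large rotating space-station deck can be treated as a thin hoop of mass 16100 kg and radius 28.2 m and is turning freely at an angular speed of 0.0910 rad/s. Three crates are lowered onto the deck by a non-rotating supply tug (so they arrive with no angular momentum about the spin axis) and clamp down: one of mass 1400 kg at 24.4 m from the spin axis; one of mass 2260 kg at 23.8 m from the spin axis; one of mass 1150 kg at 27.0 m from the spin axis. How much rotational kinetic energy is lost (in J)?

energy lost ≈ 9930 J

The added mass arrives with no angular momentum about the spin axis, and any external torque about the spin axis is negligible, so the system's angular momentum is conserved.
I_p = (16100)(28.2)² = 1.280e+07 kg·m².
Added inertia Σmr² = (1400)(24.4)² + (2260)(23.8)² + (1150)(27.0)² = 2.952e+06 kg·m²; I_f = 1.280e+07 + 2.952e+06 = 1.576e+07 kg·m².
ω_f = I_p ω_i / I_f = (1.280e+07)(0.0910) / 1.576e+07 = 0.07395 rad/s.
KE_i = ½(1.280e+07)(0.09100 rad/s)² = 53010 J; KE_f = ½(1.576e+07)(0.07395)² = 43080 J.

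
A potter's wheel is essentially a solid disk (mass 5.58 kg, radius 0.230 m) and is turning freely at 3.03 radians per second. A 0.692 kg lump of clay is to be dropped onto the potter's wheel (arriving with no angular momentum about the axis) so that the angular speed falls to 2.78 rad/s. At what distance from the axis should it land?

No external torque acts about the axis; L_before = L_after.
I_p = ½(5.58)(0.230)² = 0.1476 kg·m².
I_p ω_i = (I_p + m r²) ω_f ⇒ m r² = I_p(ω_i/ω_f − 1) = 0.1476(3.03/2.78 − 1) = 0.01327 kg·m².
r = √(0.01327/0.692) = 0.1385 m.

r ≈ 0.138 m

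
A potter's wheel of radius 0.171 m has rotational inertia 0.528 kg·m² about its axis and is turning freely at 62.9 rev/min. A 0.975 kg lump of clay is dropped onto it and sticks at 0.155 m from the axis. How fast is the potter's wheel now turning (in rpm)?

ω_f ≈ 60.2 rpm

The added mass arrives with no angular momentum about the axis, and any external torque about the axis is negligible, so the system's angular momentum is conserved.
Added inertia Σmr² = (0.975)(0.155)² = 0.02342 kg·m²; I_f = 0.5280 + 0.02342 = 0.5514 kg·m².
ω_f = I_p ω_i / I_f = (0.5280)(62.9) / 0.5514 = 60.23 rpm.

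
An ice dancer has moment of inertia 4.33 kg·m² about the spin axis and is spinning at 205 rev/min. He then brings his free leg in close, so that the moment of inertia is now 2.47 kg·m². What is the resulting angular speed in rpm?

With no external torque about the axis, L is conserved: I₁ω₁ = I₂ω₂.
ω₂ = I₁ω₁ / I₂ = (4.330)(205 rpm) / (2.470) = 359.4 rpm.

ω₂ ≈ 359 rpm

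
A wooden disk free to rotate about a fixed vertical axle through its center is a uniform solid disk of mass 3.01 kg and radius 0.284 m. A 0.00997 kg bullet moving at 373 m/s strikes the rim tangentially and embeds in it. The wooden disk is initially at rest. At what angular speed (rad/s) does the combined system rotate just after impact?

About the axle the impulsive forces during the collision are internal, so angular momentum about that axis is conserved.
I_p = ½(3.01)(0.284)² = 0.1214 kg·m². Taking the sense of the bullet's angular momentum as positive, L_{bullet} = m v R = (0.00997)(373)(0.284) = 1.056 kg·m²/s.
L_i = 0 + 1.056 = 1.056 kg·m²/s.
After sticking, I_f = I_p + m R² = 0.1214 + (0.00997)(0.284)² = 0.1222 kg·m².
ω_f = L_i / I_f = 1.056 / 0.1222 = 8.643 rad/s.

|ω_f| ≈ 8.64 rad/s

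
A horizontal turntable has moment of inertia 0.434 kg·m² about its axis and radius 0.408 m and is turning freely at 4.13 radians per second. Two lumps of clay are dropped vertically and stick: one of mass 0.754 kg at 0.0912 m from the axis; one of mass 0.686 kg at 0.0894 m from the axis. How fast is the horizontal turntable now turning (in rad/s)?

The added mass arrives with no angular momentum about the axis, and any external torque about the axis is negligible, so the system's angular momentum is conserved.
Added inertia Σmr² = (0.754)(0.0912)² + (0.686)(0.0894)² = 0.01175 kg·m²; I_f = 0.4340 + 0.01175 = 0.4458 kg·m².
ω_f = I_p ω_i / I_f = (0.4340)(4.13) / 0.4458 = 4.021 rad/s.

ω_f ≈ 4.02 rad/s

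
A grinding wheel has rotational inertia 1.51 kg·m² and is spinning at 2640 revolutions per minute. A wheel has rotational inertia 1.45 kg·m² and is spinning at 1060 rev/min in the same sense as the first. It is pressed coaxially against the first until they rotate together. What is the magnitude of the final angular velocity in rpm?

The coupling torques are internal; angular momentum about the shared axis is conserved.
Taking A's sense as positive: L = (1.510)(2640) + (1.450)(1060) = 5523 kg·m²·rpm.
Combined I = 1.510 + 1.450 = 2.960 kg·m².
ω_f = L / I = 5523 / 2.960 = 1866 rpm.

|ω_f| ≈ 1870 rpm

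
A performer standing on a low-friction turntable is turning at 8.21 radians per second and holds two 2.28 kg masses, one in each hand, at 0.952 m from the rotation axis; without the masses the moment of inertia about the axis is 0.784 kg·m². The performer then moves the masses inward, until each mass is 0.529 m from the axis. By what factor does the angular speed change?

No external torque acts about the spin axis, so angular momentum is conserved.
I₁ = 0.784 + 2(2.28)(0.952)² = 4.917 kg·m²; I₂ = 0.784 + 2(2.28)(0.529)² = 2.060 kg·m².
ω₂/ω₁ = I₁/I₂ = 4.917 / 2.060 = 2.387.

ω₂/ω₁ ≈ 2.39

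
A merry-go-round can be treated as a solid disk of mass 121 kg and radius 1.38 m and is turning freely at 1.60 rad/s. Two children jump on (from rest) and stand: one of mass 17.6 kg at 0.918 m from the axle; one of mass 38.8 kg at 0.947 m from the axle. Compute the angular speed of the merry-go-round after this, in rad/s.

The added mass arrives with no angular momentum about the axle, and any external torque about the axle is negligible, so the system's angular momentum is conserved.
I_p = ½(121)(1.38)² = 115.2 kg·m².
Added inertia Σmr² = (17.6)(0.918)² + (38.8)(0.947)² = 49.63 kg·m²; I_f = 115.2 + 49.63 = 164.8 kg·m².
ω_f = I_p ω_i / I_f = (115.2)(1.60) / 164.8 = 1.118 rad/s.

ω_f ≈ 1.12 rad/s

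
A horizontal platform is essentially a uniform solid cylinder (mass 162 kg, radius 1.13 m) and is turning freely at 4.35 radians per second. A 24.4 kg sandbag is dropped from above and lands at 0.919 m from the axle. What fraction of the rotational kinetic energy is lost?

fraction ≈ 0.166

No external torque acts about the axle; L_before = L_after.
I_p = ½(162)(1.13)² = 103.4 kg·m².
Added inertia Σmr² = (24.4)(0.919)² = 20.61 kg·m²; I_f = 103.4 + 20.61 = 124.0 kg·m².
ω_f = I_p ω_i / I_f = (103.4)(4.35) / 124.0 = 3.627 rad/s.
KE_i = ½(103.4)(4.350 rad/s)² = 978.6 J; KE_f = ½(124.0)(3.627)² = 816.0 J.
Fraction lost = 0.1661.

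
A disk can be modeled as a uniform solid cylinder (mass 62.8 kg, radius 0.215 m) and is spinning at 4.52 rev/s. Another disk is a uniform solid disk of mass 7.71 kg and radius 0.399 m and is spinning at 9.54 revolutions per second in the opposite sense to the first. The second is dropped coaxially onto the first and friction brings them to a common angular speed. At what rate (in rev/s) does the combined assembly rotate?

The coupling torques are internal; angular momentum about the shared axis is conserved.
Moments of inertia: I_A = ½(62.8)(0.215)² = 1.451 kg·m²; I_B = ½(7.71)(0.399)² = 0.6137 kg·m².
Taking A's sense as positive: L = (1.451)(4.52) − (0.6137)(9.54) = 0.7057 kg·m²·rev/s.
Combined I = 1.451 + 0.6137 = 2.065 kg·m².
ω_f = L / I = 0.7057 / 2.065 = 0.3417 rev/s.

|ω_f| ≈ 0.342 rev/s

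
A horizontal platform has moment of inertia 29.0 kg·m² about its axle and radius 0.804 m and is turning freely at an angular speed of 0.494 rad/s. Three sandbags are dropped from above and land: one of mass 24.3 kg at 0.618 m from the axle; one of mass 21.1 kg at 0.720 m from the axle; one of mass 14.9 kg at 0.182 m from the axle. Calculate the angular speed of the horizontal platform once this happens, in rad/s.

No external torque acts about the axle; L_before = L_after.
Added inertia Σmr² = (24.3)(0.618)² + (21.1)(0.720)² + (14.9)(0.182)² = 20.71 kg·m²; I_f = 29.00 + 20.71 = 49.71 kg·m².
ω_f = I_p ω_i / I_f = (29.00)(0.494) / 49.71 = 0.2882 rad/s.

ω_f ≈ 0.288 rad/s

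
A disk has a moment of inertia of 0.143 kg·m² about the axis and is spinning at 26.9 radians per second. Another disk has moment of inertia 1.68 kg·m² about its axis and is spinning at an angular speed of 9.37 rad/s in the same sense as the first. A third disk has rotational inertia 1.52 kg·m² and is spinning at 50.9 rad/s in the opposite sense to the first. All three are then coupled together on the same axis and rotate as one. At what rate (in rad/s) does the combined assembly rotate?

The coupling torques are internal; angular momentum about the shared axis is conserved.
Taking A's sense as positive: L = (0.1430)(26.9) + (1.680)(9.37) − (1.520)(50.9) = -57.78 kg·m²·rad/s.
Combined I = 0.1430 + 1.680 + 1.520 = 3.343 kg·m².
ω_f = L / I = -57.78 / 3.343 = -17.28 rad/s.

|ω_f| ≈ 17.3 rad/s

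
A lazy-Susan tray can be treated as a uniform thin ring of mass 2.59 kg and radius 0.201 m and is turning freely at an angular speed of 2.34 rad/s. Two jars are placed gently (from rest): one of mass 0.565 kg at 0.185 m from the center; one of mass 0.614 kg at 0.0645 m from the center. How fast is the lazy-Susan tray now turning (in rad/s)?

ω_f ≈ 1.94 rad/s

The added mass arrives with no angular momentum about the center, and any external torque about the center is negligible, so the system's angular momentum is conserved.
I_p = (2.59)(0.201)² = 0.1046 kg·m².
Added inertia Σmr² = (0.565)(0.185)² + (0.614)(0.0645)² = 0.02189 kg·m²; I_f = 0.1046 + 0.02189 = 0.1265 kg·m².
ω_f = I_p ω_i / I_f = (0.1046)(2.34) / 0.1265 = 1.935 rad/s.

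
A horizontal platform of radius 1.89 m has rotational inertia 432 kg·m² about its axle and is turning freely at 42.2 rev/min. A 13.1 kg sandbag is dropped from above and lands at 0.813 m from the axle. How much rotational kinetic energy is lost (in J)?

No external torque acts about the axle; L_before = L_after.
Added inertia Σmr² = (13.1)(0.813)² = 8.659 kg·m²; I_f = 432.0 + 8.659 = 440.7 kg·m².
ω_f = I_p ω_i / I_f = (432.0)(42.2) / 440.7 = 41.37 rpm.
KE_i = ½(432.0)(4.419 rad/s)² = 4218 J; KE_f = ½(440.7)(4.332)² = 4135 J.

energy lost ≈ 82.9 J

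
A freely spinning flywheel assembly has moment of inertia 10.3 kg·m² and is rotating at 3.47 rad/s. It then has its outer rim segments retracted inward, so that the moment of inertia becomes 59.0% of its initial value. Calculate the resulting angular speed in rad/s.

With no external torque about the axis, L is conserved: I₁ω₁ = I₂ω₂.
I₂ = 0.590 × 10.3 = 6.077 kg·m².
ω₂ = I₁ω₁ / I₂ = (10.30)(3.47 rad/s) / (6.077) = 5.881 rad/s.

ω₂ ≈ 5.88 rad/s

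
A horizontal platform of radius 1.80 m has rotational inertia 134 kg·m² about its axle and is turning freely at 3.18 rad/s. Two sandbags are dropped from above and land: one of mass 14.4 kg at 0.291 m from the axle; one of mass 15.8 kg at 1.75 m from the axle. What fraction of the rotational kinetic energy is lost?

The added mass arrives with no angular momentum about the axle, and any external torque about the axle is negligible, so the system's angular momentum is conserved.
Added inertia Σmr² = (14.4)(0.291)² + (15.8)(1.75)² = 49.61 kg·m²; I_f = 134.0 + 49.61 = 183.6 kg·m².
ω_f = I_p ω_i / I_f = (134.0)(3.18) / 183.6 = 2.321 rad/s.
KE_i = ½(134.0)(3.180 rad/s)² = 677.5 J; KE_f = ½(183.6)(2.321)² = 494.5 J.
Fraction lost = 0.2702.

fraction ≈ 0.270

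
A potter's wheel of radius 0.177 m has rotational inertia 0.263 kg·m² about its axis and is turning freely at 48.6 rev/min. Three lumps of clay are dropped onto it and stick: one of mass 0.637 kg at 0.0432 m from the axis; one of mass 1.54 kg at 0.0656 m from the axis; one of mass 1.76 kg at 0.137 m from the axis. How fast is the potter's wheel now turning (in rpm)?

No external torque acts about the axis; L_before = L_after.
Added inertia Σmr² = (0.637)(0.0432)² + (1.54)(0.0656)² + (1.76)(0.137)² = 0.04085 kg·m²; I_f = 0.2630 + 0.04085 = 0.3038 kg·m².
ω_f = I_p ω_i / I_f = (0.2630)(48.6) / 0.3038 = 42.07 rpm.

ω_f ≈ 42.1 rpm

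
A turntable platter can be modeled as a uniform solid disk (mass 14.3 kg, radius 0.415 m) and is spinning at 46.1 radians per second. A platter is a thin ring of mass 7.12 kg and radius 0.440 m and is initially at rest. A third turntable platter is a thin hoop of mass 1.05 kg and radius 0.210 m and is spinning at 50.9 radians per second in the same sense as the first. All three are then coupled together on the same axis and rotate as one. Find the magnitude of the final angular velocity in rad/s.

|ω_f| ≈ 22.3 rad/s

The coupling torques are internal; angular momentum about the shared axis is conserved.
Moments of inertia: I_A = ½(14.3)(0.415)² = 1.231 kg·m²; I_B = (7.12)(0.440)² = 1.378 kg·m²; I_C = (1.05)(0.210)² = 0.04630 kg·m².
Taking A's sense as positive: L = (1.231)(46.1) + (0.04630)(50.9) = 59.12 kg·m²·rad/s.
Combined I = 1.231 + 1.378 + 0.04630 = 2.656 kg·m².
ω_f = L / I = 59.12 / 2.656 = 22.26 rad/s.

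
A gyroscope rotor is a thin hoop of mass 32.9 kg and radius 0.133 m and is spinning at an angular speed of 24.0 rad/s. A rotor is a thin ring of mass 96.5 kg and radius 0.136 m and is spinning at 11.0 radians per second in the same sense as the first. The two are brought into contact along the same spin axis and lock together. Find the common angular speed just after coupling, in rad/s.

|ω_f| ≈ 14.2 rad/s

No external torque acts about the common axis, so total angular momentum is conserved.
Moments of inertia: I_A = (32.9)(0.133)² = 0.5820 kg·m²; I_B = (96.5)(0.136)² = 1.785 kg·m².
Taking A's sense as positive: L = (0.5820)(24.0) + (1.785)(11.0) = 33.60 kg·m²·rad/s.
Combined I = 0.5820 + 1.785 = 2.367 kg·m².
ω_f = L / I = 33.60 / 2.367 = 14.20 rad/s.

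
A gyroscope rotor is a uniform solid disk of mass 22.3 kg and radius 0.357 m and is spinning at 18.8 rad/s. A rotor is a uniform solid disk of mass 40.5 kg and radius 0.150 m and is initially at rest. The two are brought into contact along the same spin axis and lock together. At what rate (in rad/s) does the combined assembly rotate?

|ω_f| ≈ 14.2 rad/s

The coupling torques are internal; angular momentum about the shared axis is conserved.
Moments of inertia: I_A = ½(22.3)(0.357)² = 1.421 kg·m²; I_B = ½(40.5)(0.150)² = 0.4556 kg·m².
Taking A's sense as positive: L = (1.421)(18.8) = 26.72 kg·m²·rad/s.
Combined I = 1.421 + 0.4556 = 1.877 kg·m².
ω_f = L / I = 26.72 / 1.877 = 14.24 rad/s.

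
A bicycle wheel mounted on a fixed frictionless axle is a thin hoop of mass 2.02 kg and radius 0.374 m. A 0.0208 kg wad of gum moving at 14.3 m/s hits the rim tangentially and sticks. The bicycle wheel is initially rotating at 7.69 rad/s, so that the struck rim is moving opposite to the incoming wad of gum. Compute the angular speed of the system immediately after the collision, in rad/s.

|ω_f| ≈ 7.22 rad/s

The axle reaction passes through the axle and exerts no torque about it; angular momentum about the axle is conserved through the impact.
I_p = (2.02)(0.374)² = 0.2825 kg·m². Taking the sense of the wad of gum's angular momentum as positive, L_{wad} = m v R = (0.0208)(14.3)(0.374) = 0.1112 kg·m²/s.
L_i = −I_p ω_p + m v R = −(0.2825)(7.69) + 0.1112 = -2.062 kg·m²/s.
After sticking, I_f = I_p + m R² = 0.2825 + (0.0208)(0.374)² = 0.2855 kg·m².
ω_f = L_i / I_f = -2.062 / 0.2855 = -7.222 rad/s.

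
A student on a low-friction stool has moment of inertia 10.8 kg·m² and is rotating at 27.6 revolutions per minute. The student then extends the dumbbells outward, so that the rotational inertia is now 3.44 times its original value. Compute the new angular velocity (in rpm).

Angular momentum about the spin axis is conserved since the torque about it is zero.
I₂ = 3.44 × 10.8 = 37.15 kg·m².
ω₂ = I₁ω₁ / I₂ = (10.80)(27.6 rpm) / (37.15) = 8.023 rpm.

ω₂ ≈ 8.02 rpm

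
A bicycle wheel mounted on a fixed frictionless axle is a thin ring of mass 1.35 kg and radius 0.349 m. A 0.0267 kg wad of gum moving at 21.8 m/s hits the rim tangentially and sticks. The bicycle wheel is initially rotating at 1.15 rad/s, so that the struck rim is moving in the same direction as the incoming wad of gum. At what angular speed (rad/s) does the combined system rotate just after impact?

About the axle the impulsive forces during the collision are internal, so angular momentum about that axis is conserved.
I_p = (1.35)(0.349)² = 0.1644 kg·m². Taking the sense of the wad of gum's angular momentum as positive, L_{wad} = m v R = (0.0267)(21.8)(0.349) = 0.2031 kg·m²/s.
L_i = +I_p ω_p + m v R = +(0.1644)(1.15) + 0.2031 = 0.3922 kg·m²/s.
After sticking, I_f = I_p + m R² = 0.1644 + (0.0267)(0.349)² = 0.1677 kg·m².
ω_f = L_i / I_f = 0.3922 / 0.1677 = 2.339 rad/s.

|ω_f| ≈ 2.34 rad/s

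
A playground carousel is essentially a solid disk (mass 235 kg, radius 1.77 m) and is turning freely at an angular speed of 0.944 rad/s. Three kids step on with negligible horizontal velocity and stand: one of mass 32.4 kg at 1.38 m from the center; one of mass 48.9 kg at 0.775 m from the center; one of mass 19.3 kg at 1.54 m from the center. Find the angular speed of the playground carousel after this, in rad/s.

ω_f ≈ 0.688 rad/s

The added mass arrives with no angular momentum about the center, and any external torque about the center is negligible, so the system's angular momentum is conserved.
I_p = ½(235)(1.77)² = 368.1 kg·m².
Added inertia Σmr² = (32.4)(1.38)² + (48.9)(0.775)² + (19.3)(1.54)² = 136.8 kg·m²; I_f = 368.1 + 136.8 = 505.0 kg·m².
ω_f = I_p ω_i / I_f = (368.1)(0.944) / 505.0 = 0.6882 rad/s.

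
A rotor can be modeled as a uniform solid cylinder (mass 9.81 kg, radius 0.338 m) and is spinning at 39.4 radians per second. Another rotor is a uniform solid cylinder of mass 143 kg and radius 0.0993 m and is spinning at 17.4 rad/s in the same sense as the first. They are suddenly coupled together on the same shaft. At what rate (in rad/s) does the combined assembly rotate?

The coupling torques are internal; angular momentum about the shared axis is conserved.
Moments of inertia: I_A = ½(9.81)(0.338)² = 0.5604 kg·m²; I_B = ½(143)(0.0993)² = 0.7050 kg·m².
Taking A's sense as positive: L = (0.5604)(39.4) + (0.7050)(17.4) = 34.35 kg·m²·rad/s.
Combined I = 0.5604 + 0.7050 = 1.265 kg·m².
ω_f = L / I = 34.35 / 1.265 = 27.14 rad/s.

|ω_f| ≈ 27.1 rad/s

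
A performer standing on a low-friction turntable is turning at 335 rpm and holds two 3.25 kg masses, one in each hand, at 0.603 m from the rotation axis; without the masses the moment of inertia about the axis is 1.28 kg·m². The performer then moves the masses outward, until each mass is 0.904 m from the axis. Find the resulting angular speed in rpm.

With no external torque about the axis, L is conserved: I₁ω₁ = I₂ω₂.
I₁ = 1.28 + 2(3.25)(0.603)² = 3.643 kg·m²; I₂ = 1.28 + 2(3.25)(0.904)² = 6.592 kg·m².
ω₂ = I₁ω₁ / I₂ = (3.643)(335 rpm) / (6.592) = 185.2 rpm.

ω₂ ≈ 185 rpm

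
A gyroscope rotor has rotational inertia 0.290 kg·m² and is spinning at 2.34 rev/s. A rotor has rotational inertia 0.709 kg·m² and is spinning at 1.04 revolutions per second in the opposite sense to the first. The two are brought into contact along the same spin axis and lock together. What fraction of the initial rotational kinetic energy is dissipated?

fraction ≈ 0.999

No external torque acts about the common axis, so total angular momentum is conserved.
Taking A's sense as positive: L = (0.2900)(2.34) − (0.7090)(1.04) = -0.05876 kg·m²·rev/s.
Combined I = 0.2900 + 0.7090 = 0.9990 kg·m².
ω_f = L / I = -0.05876 / 0.9990 = -0.05882 rev/s.
KE_i = ½ΣIω² = 46.48 J; KE_f = ½(0.9990)(0.3696)² = 0.06822 J.
Fraction dissipated = (KE_i − KE_f)/KE_i = 0.9985.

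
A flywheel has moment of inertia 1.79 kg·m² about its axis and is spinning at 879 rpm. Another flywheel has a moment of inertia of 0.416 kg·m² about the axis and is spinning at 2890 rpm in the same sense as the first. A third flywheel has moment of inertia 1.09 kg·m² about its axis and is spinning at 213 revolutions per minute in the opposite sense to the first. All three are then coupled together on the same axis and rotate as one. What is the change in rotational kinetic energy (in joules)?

ΔKE ≈ -16100 J

No external torque acts about the common axis, so total angular momentum is conserved.
Taking A's sense as positive: L = (1.790)(879) + (0.4160)(2890) − (1.090)(213) = 2543 kg·m²·rpm.
Combined I = 1.790 + 0.4160 + 1.090 = 3.296 kg·m².
ω_f = L / I = 2543 / 3.296 = 771.7 rpm.
KE_i = ½ΣIω² = 26910 J; KE_f = ½(3.296)(80.81)² = 10760 J.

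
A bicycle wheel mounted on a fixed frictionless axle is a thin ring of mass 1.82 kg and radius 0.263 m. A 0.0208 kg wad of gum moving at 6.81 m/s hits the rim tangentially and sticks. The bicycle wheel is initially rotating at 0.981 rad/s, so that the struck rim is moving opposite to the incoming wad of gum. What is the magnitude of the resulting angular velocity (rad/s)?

About the axle the impulsive forces during the collision are internal, so angular momentum about that axis is conserved.
I_p = (1.82)(0.263)² = 0.1259 kg·m². Taking the sense of the wad of gum's angular momentum as positive, L_{wad} = m v R = (0.0208)(6.81)(0.263) = 0.03725 kg·m²/s.
L_i = −I_p ω_p + m v R = −(0.1259)(0.981) + 0.03725 = -0.08624 kg·m²/s.
After sticking, I_f = I_p + m R² = 0.1259 + (0.0208)(0.263)² = 0.1273 kg·m².
ω_f = L_i / I_f = -0.08624 / 0.1273 = -0.6773 rad/s.

|ω_f| ≈ 0.677 rad/s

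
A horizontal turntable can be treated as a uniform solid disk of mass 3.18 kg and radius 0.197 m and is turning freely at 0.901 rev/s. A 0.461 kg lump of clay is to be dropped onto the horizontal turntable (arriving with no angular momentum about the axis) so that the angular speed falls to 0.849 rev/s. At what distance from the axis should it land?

The added mass arrives with no angular momentum about the axis, and any external torque about the axis is negligible, so the system's angular momentum is conserved.
I_p = ½(3.18)(0.197)² = 0.06171 kg·m².
I_p ω_i = (I_p + m r²) ω_f ⇒ m r² = I_p(ω_i/ω_f − 1) = 0.06171(0.901/0.849 − 1) = 0.003779 kg·m².
r = √(0.003779/0.461) = 0.09054 m.

r ≈ 0.0905 m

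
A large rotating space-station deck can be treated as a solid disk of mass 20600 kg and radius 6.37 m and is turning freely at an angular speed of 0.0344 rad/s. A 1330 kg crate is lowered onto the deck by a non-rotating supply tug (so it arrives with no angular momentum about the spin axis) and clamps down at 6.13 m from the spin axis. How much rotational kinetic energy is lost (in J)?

energy lost ≈ 26.4 J

The added mass arrives with no angular momentum about the spin axis, and any external torque about the spin axis is negligible, so the system's angular momentum is conserved.
I_p = ½(20600)(6.37)² = 4.179e+05 kg·m².
Added inertia Σmr² = (1330)(6.13)² = 49980 kg·m²; I_f = 4.179e+05 + 49980 = 4.679e+05 kg·m².
ω_f = I_p ω_i / I_f = (4.179e+05)(0.0344) / 4.679e+05 = 0.03073 rad/s.
KE_i = ½(4.179e+05)(0.03440 rad/s)² = 247.3 J; KE_f = ½(4.679e+05)(0.03073)² = 220.9 J.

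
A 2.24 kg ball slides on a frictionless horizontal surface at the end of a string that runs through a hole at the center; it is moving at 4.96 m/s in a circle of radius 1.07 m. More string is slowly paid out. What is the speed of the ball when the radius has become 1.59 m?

v₂ ≈ 3.34 m/s

The only horizontal force on the mass is along the cord (radial), so it exerts no torque about the hole and angular momentum m v r is conserved.
v₂ = v₁ r₁ / r₂ = (4.96)(1.07) / (1.59) = 3.338 m/s.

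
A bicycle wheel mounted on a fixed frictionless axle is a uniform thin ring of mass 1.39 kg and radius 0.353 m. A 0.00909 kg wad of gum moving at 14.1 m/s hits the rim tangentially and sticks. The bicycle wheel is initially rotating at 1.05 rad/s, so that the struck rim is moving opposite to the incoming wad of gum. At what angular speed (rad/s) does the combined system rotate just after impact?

|ω_f| ≈ 0.784 rad/s

The axle reaction passes through the axle and exerts no torque about it; angular momentum about the axle is conserved through the impact.
I_p = (1.39)(0.353)² = 0.1732 kg·m². Taking the sense of the wad of gum's angular momentum as positive, L_{wad} = m v R = (0.00909)(14.1)(0.353) = 0.04524 kg·m²/s.
L_i = −I_p ω_p + m v R = −(0.1732)(1.05) + 0.04524 = -0.1366 kg·m²/s.
After sticking, I_f = I_p + m R² = 0.1732 + (0.00909)(0.353)² = 0.1743 kg·m².
ω_f = L_i / I_f = -0.1366 / 0.1743 = -0.7837 rad/s.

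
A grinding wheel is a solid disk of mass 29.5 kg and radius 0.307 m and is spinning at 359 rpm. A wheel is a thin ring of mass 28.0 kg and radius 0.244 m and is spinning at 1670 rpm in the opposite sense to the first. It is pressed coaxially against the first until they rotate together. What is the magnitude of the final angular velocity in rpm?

|ω_f| ≈ 747 rpm

The coupling torques are internal; angular momentum about the shared axis is conserved.
Moments of inertia: I_A = ½(29.5)(0.307)² = 1.390 kg·m²; I_B = (28.0)(0.244)² = 1.667 kg·m².
Taking A's sense as positive: L = (1.390)(359) − (1.667)(1670) = -2285 kg·m²·rpm.
Combined I = 1.390 + 1.667 = 3.057 kg·m².
ω_f = L / I = -2285 / 3.057 = -747.4 rpm.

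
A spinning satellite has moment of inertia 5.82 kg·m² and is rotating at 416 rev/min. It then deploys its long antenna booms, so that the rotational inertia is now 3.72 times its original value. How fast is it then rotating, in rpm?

Angular momentum about the spin axis is conserved since the torque about it is zero.
I₂ = 3.72 × 5.82 = 21.65 kg·m².
ω₂ = I₁ω₁ / I₂ = (5.820)(416 rpm) / (21.65) = 111.8 rpm.

ω₂ ≈ 112 rpm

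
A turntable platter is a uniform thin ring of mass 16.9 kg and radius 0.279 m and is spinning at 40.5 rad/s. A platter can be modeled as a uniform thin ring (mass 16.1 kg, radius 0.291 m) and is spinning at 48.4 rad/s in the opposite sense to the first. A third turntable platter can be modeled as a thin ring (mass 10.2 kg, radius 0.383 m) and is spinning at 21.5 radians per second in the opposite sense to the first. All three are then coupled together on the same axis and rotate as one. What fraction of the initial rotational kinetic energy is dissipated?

The coupling torques are internal; angular momentum about the shared axis is conserved.
Moments of inertia: I_A = (16.9)(0.279)² = 1.316 kg·m²; I_B = (16.1)(0.291)² = 1.363 kg·m²; I_C = (10.2)(0.383)² = 1.496 kg·m².
Taking A's sense as positive: L = (1.316)(40.5) − (1.363)(48.4) − (1.496)(21.5) = -44.88 kg·m²·rad/s.
Combined I = 1.316 + 1.363 + 1.496 = 4.175 kg·m².
ω_f = L / I = -44.88 / 4.175 = -10.75 rad/s.
KE_i = ½ΣIω² = 3022 J; KE_f = ½(4.175)(10.75)² = 241.2 J.
Fraction dissipated = (KE_i − KE_f)/KE_i = 0.9202.

fraction ≈ 0.920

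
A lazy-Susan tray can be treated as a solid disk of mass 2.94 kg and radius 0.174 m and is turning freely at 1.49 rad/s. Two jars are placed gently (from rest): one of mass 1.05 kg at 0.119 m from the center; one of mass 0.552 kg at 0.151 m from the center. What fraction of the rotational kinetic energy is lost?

fraction ≈ 0.382

No external torque acts about the center; L_before = L_after.
I_p = ½(2.94)(0.174)² = 0.04451 kg·m².
Added inertia Σmr² = (1.05)(0.119)² + (0.552)(0.151)² = 0.02746 kg·m²; I_f = 0.04451 + 0.02746 = 0.07196 kg·m².
ω_f = I_p ω_i / I_f = (0.04451)(1.49) / 0.07196 = 0.9215 rad/s.
KE_i = ½(0.04451)(1.490 rad/s)² = 0.04940 J; KE_f = ½(0.07196)(0.9215)² = 0.03055 J.
Fraction lost = 0.3815.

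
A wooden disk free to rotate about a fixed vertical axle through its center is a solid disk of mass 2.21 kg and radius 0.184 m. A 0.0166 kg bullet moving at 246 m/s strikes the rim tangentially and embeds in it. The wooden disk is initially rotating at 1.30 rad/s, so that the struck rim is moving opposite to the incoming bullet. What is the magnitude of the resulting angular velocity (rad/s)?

About the axle the impulsive forces during the collision are internal, so angular momentum about that axis is conserved.
I_p = ½(2.21)(0.184)² = 0.03741 kg·m². Taking the sense of the bullet's angular momentum as positive, L_{bullet} = m v R = (0.0166)(246)(0.184) = 0.7514 kg·m²/s.
L_i = −I_p ω_p + m v R = −(0.03741)(1.30) + 0.7514 = 0.7027 kg·m²/s.
After sticking, I_f = I_p + m R² = 0.03741 + (0.0166)(0.184)² = 0.03797 kg·m².
ω_f = L_i / I_f = 0.7027 / 0.03797 = 18.51 rad/s.

|ω_f| ≈ 18.5 rad/s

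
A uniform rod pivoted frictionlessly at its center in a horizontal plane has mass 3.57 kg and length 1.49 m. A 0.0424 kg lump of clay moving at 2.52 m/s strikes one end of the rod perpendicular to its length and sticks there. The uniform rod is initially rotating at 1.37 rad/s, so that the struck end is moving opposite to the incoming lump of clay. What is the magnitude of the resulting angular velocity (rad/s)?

The axle reaction passes through the pivot and exerts no torque about it; angular momentum about the pivot is conserved through the impact.
I_p = (1/12)(3.57)(1.49)² = 0.6605 kg·m². Taking the sense of the lump of clay's angular momentum as positive, L_{lump} = m v R = (0.0424)(2.52)(1.49/2) = 0.07960 kg·m²/s.
L_i = −I_p ω_p + m v R = −(0.6605)(1.37) + 0.07960 = -0.8253 kg·m²/s.
After sticking, I_f = I_p + m R² = 0.6605 + (0.0424)(1.49/2)² = 0.6840 kg·m².
ω_f = L_i / I_f = -0.8253 / 0.6840 = -1.206 rad/s.

|ω_f| ≈ 1.21 rad/s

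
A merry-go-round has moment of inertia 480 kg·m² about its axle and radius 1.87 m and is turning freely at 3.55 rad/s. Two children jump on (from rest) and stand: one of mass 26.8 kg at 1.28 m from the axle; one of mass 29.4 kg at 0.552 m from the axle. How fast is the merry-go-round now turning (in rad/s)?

No external torque acts about the axle; L_before = L_after.
Added inertia Σmr² = (26.8)(1.28)² + (29.4)(0.552)² = 52.87 kg·m²; I_f = 480.0 + 52.87 = 532.9 kg·m².
ω_f = I_p ω_i / I_f = (480.0)(3.55) / 532.9 = 3.198 rad/s.

ω_f ≈ 3.20 rad/s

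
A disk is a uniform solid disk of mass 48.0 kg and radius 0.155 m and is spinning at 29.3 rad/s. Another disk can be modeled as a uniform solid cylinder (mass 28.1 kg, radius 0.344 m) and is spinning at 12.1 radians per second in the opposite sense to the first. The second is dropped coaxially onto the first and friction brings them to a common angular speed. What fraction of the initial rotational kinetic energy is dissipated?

fraction ≈ 0.994

The coupling torques are internal; angular momentum about the shared axis is conserved.
Moments of inertia: I_A = ½(48.0)(0.155)² = 0.5766 kg·m²; I_B = ½(28.1)(0.344)² = 1.663 kg·m².
Taking A's sense as positive: L = (0.5766)(29.3) − (1.663)(12.1) = -3.223 kg·m²·rad/s.
Combined I = 0.5766 + 1.663 = 2.239 kg·m².
ω_f = L / I = -3.223 / 2.239 = -1.439 rad/s.
KE_i = ½ΣIω² = 369.2 J; KE_f = ½(2.239)(1.439)² = 2.320 J.
Fraction dissipated = (KE_i − KE_f)/KE_i = 0.9937.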